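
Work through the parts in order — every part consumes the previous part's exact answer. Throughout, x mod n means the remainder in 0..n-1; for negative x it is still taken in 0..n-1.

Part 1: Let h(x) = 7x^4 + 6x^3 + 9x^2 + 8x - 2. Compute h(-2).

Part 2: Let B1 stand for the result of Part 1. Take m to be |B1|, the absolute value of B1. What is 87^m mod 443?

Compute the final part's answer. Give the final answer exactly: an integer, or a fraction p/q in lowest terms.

Part 1: 7*(-2)^4 + 6*(-2)^3 + 9*(-2)^2 + 8*(-2)^1 - 2 = (112) + (-48) + (36) + (-16) + (-2) = 82; answer 82
Part 2: B1 = 82; m = 82; squarings mod 443: 87^1=87, 87^2=38, 87^4=115, 87^8=378, 87^16=238, 87^32=383, 87^64=56; 87^82 = 87^2 * 87^16 * 87^64 = 115 (mod 443); answer 115

115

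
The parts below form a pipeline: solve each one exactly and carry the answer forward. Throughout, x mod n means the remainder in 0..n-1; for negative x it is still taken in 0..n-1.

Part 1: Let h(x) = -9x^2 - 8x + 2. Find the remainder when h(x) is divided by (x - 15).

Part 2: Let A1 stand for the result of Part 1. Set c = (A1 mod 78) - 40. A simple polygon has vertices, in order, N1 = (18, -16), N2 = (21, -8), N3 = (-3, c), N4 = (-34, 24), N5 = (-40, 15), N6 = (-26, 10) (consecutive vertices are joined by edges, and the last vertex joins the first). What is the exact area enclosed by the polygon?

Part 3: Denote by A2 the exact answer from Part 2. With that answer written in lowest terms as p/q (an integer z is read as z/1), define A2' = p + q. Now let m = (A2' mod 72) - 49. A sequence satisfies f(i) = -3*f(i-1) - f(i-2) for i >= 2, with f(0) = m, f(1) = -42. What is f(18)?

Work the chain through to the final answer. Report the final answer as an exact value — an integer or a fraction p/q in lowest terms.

Part 1: remainder = value at the root: -9*(15)^2 - 8*(15)^1 + 2 = (-2025) + (-120) + (2) = -2143; answer -2143
Part 2: A1 = -2143; c = 1; cross terms: (18*-8 - 21*-16)=192, (21*1 - -3*-8)=-3, (-3*24 - -34*1)=-38, (-34*15 - -40*24)=450, (-40*10 - -26*15)=-10, (-26*-16 - 18*10)=236; twice the area = |827| = 827; area = 827/2; answer 827/2
Part 3: A2 = 827/2; threaded value p + q = 829; m = -12; f(2) = -3*(-42) - 1*(-12) = 138; iterating: f(2)=138, f(3)=-372, f(4)=978, f(5)=-2562, f(6)=6708, f(7)=-17562, f(8)=45978, f(9)=-120372, f(10)=315138, f(11)=-825042, f(12)=2159988, f(13)=-5654922, f(14)=14804778, f(15)=-38759412, f(16)=101473458, f(17)=-265660962, f(18)=695509428; answer 695509428

695509428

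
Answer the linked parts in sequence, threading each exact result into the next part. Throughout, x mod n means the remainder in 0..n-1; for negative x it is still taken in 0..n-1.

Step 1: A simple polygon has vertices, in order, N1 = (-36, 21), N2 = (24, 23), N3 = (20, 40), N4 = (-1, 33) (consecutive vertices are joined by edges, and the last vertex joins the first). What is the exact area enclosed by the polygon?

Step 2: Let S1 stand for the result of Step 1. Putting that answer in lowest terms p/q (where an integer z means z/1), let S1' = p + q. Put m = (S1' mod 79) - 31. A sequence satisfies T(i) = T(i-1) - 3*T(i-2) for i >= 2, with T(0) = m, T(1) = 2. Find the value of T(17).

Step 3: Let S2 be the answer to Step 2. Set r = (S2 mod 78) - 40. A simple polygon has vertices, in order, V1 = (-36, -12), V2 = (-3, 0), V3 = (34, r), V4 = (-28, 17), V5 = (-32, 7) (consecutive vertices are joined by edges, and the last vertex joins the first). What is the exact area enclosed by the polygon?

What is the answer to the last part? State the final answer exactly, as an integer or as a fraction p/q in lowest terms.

Step 1: cross terms: (-36*23 - 24*21)=-1332, (24*40 - 20*23)=500, (20*33 - -1*40)=700, (-1*21 - -36*33)=1167; twice the area = |1035| = 1035; area = 1035/2; answer 1035/2
Step 2: S1 = 1035/2; threaded value p + q = 1037; m = -21; T(2) = 1*(2) - 3*(-21) = 65; iterating: T(2)=65, T(3)=59, T(4)=-136, T(5)=-313, T(6)=95, T(7)=1034, T(8)=749, T(9)=-2353, T(10)=-4600, T(11)=2459, T(12)=16259, T(13)=8882, T(14)=-39895, T(15)=-66541, T(16)=53144, T(17)=252767; answer 252767
Step 3: S2 = 252767; r = 7; cross terms: (-36*0 - -3*-12)=-36, (-3*7 - 34*0)=-21, (34*17 - -28*7)=774, (-28*7 - -32*17)=348, (-32*-12 - -36*7)=636; twice the area = |1701| = 1701; area = 1701/2; answer 1701/2

1701/2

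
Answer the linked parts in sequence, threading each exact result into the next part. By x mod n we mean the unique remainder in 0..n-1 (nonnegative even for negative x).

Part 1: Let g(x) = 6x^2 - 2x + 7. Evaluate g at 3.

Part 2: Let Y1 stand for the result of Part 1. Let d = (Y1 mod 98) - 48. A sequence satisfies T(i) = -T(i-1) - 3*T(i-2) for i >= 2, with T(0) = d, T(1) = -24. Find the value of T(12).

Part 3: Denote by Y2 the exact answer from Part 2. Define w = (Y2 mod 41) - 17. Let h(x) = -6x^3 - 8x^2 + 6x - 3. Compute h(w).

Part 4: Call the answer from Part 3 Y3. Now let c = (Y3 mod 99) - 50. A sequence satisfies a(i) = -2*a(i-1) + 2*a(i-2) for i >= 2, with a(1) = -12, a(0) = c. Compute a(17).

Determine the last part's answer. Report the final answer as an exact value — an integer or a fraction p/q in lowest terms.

-135678976

Part 1: 6*(3)^2 - 2*(3)^1 + 7 = (54) + (-6) + (7) = 55; answer 55
Part 2: Y1 = 55; d = 7; T(2) = -1*(-24) - 3*(7) = 3; iterating: T(2)=3, T(3)=69, T(4)=-78, T(5)=-129, T(6)=363, T(7)=24, T(8)=-1113, T(9)=1041, T(10)=2298, T(11)=-5421, T(12)=-1473; answer -1473
Part 3: Y2 = -1473; w = -14; -6*(-14)^3 - 8*(-14)^2 + 6*(-14)^1 - 3 = (16464) + (-1568) + (-84) + (-3) = 14809; answer 14809
Part 4: Y3 = 14809; c = 8; a(2) = -2*(-12) + 2*(8) = 40; iterating: a(2)=40, a(3)=-104, a(4)=288, a(5)=-784, a(6)=2144, a(7)=-5856, a(8)=16000, a(9)=-43712, a(10)=119424, a(11)=-326272, a(12)=891392, a(13)=-2435328, a(14)=6653440, a(15)=-18177536, a(16)=49661952, a(17)=-135678976; answer -135678976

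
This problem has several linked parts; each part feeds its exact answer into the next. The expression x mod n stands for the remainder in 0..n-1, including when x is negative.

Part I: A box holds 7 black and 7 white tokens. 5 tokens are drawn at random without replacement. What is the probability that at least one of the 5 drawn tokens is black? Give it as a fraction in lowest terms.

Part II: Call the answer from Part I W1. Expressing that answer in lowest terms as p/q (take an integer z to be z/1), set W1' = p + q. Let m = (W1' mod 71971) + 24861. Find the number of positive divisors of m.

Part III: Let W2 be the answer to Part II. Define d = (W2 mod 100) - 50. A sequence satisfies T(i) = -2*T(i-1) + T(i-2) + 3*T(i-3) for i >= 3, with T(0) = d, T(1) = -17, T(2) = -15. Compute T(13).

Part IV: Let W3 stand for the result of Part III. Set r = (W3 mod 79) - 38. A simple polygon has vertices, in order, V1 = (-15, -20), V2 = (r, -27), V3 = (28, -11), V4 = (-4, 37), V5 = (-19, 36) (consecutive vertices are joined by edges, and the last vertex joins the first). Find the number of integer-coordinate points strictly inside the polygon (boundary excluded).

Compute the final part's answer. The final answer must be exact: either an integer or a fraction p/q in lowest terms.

Part I: total draws C(14,5) = 2002; complement C(7,5) = 21; favorable 2002 - 21 = 1981; P = 283/286; answer 283/286
Part II: W1 = 283/286; threaded value p + q = 569; m = 25430; 25430 = 2 * 5 * 2543; number of divisors = (1+1) * (1+1) * (1+1) = 8; answer 8
Part III: W2 = 8; d = -42; T(3) = -2*(-15) + 1*(-17) + 3*(-42) = -113; iterating: T(3)=-113, T(4)=160, T(5)=-478, T(6)=777, T(7)=-1552, T(8)=2447, T(9)=-4115, T(10)=6021, T(11)=-8816, T(12)=11308, T(13)=-13369; answer -13369
Part IV: W3 = -13369; r = 23; cross terms: (-15*-27 - 23*-20)=865, (23*-11 - 28*-27)=503, (28*37 - -4*-11)=992, (-4*36 - -19*37)=559, (-19*-20 - -15*36)=920; twice the area = |3839| = 3839; area = 3839/2; boundary points = 1 + 1 + 16 + 1 + 4 = 23; strictly interior points = area - boundary/2 + 1 = 1909; answer 1909

1909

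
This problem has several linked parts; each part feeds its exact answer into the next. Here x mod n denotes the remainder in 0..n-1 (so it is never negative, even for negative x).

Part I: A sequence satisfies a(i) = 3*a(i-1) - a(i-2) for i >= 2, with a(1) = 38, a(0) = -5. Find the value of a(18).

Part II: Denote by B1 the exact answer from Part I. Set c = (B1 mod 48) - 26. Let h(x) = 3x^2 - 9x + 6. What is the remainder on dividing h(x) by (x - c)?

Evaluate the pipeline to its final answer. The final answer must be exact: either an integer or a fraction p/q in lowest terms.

Part I: a(2) = 3*(38) - 1*(-5) = 119; iterating: a(2)=119, a(3)=319, a(4)=838, a(5)=2195, a(6)=5747, a(7)=15046, a(8)=39391, a(9)=103127, a(10)=269990, a(11)=706843, a(12)=1850539, a(13)=4844774, a(14)=12683783, a(15)=33206575, a(16)=86935942, a(17)=227601251, a(18)=595867811; answer 595867811
Part II: B1 = 595867811; c = 9; remainder = value at the root: 3*(9)^2 - 9*(9)^1 + 6 = (243) + (-81) + (6) = 168; answer 168

168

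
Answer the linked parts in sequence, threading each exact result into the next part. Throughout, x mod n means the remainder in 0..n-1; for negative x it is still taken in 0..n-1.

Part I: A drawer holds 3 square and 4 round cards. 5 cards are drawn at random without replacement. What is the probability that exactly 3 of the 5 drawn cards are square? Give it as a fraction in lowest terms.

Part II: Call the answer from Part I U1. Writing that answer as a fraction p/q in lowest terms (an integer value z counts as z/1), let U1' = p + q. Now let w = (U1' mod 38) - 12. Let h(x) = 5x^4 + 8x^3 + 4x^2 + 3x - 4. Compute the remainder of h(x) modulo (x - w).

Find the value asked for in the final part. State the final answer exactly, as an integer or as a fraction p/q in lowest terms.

Part I: total draws C(7,5) = 21; favorable C(3,3)*C(4,2) = 6; P = 2/7; answer 2/7
Part II: U1 = 2/7; threaded value p + q = 9; w = -3; remainder = value at the root: 5*(-3)^4 + 8*(-3)^3 + 4*(-3)^2 + 3*(-3)^1 - 4 = (405) + (-216) + (36) + (-9) + (-4) = 212; answer 212

212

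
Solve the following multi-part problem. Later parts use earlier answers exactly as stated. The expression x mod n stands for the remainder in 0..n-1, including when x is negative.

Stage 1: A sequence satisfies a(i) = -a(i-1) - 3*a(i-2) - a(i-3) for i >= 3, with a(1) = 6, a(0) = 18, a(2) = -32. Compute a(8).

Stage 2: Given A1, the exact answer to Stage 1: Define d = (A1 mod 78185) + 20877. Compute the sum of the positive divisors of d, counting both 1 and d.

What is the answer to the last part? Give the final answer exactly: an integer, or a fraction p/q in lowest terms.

Stage 1: a(3) = -1*(-32) - 3*(6) - 1*(18) = -4; iterating: a(3)=-4, a(4)=94, a(5)=-50, a(6)=-228, a(7)=284, a(8)=450; answer 450
Stage 2: A1 = 450; d = 21327; 21327 = 3 * 7109; sigma = (1 + 3) * (1 + 7109) = 4 * 7110 = 28440; answer 28440

28440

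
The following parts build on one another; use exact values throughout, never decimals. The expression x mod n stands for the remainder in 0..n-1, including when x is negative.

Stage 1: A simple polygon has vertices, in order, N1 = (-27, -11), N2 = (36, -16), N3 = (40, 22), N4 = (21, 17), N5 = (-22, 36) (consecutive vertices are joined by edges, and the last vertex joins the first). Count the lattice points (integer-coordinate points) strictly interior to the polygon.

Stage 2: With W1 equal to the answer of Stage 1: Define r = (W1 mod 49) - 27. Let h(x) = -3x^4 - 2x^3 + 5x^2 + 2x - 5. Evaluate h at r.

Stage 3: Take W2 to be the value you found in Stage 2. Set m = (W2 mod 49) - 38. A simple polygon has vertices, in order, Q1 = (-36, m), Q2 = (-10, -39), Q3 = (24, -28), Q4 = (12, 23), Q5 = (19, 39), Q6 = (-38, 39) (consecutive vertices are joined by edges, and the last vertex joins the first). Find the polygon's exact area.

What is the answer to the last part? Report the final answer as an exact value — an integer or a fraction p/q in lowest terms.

Stage 1: cross terms: (-27*-16 - 36*-11)=828, (36*22 - 40*-16)=1432, (40*17 - 21*22)=218, (21*36 - -22*17)=1130, (-22*-11 - -27*36)=1214; twice the area = |4822| = 4822; area = 2411; boundary points = 1 + 2 + 1 + 1 + 1 = 6; strictly interior points = area - boundary/2 + 1 = 2409; answer 2409
Stage 2: W1 = 2409; r = -19; -3*(-19)^4 - 2*(-19)^3 + 5*(-19)^2 + 2*(-19)^1 - 5 = (-390963) + (13718) + (1805) + (-38) + (-5) = -375483; answer -375483
Stage 3: W2 = -375483; m = -34; cross terms: (-36*-39 - -10*-34)=1064, (-10*-28 - 24*-39)=1216, (24*23 - 12*-28)=888, (12*39 - 19*23)=31, (19*39 - -38*39)=2223, (-38*-34 - -36*39)=2696; twice the area = |8118| = 8118; area = 4059; answer 4059

4059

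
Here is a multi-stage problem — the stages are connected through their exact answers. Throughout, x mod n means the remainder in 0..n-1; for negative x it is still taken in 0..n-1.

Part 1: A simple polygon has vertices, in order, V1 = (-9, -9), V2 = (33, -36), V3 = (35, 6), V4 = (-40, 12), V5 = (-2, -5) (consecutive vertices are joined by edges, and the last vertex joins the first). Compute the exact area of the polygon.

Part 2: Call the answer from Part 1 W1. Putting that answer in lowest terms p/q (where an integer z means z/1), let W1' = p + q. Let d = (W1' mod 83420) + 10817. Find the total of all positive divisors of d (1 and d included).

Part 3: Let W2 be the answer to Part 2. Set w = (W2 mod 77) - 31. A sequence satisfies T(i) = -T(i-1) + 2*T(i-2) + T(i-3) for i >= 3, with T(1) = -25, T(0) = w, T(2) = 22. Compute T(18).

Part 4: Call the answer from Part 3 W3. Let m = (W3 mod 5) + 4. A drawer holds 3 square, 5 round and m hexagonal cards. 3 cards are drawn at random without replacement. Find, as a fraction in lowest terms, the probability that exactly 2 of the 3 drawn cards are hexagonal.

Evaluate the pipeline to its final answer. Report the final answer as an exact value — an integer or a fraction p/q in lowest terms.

12/55

Part 1: cross terms: (-9*-36 - 33*-9)=621, (33*6 - 35*-36)=1458, (35*12 - -40*6)=660, (-40*-5 - -2*12)=224, (-2*-9 - -9*-5)=-27; twice the area = |2936| = 2936; area = 1468; answer 1468
Part 2: W1 = 1468; threaded value p + q = 1469; d = 12286; 12286 = 2 * 6143; sigma = (1 + 2) * (1 + 6143) = 3 * 6144 = 18432; answer 18432
Part 3: W2 = 18432; w = -2; T(3) = -1*(22) + 2*(-25) + 1*(-2) = -74; iterating: T(3)=-74, T(4)=93, T(5)=-219, T(6)=331, T(7)=-676, T(8)=1119, T(9)=-2140, T(10)=3702, T(11)=-6863, T(12)=12127, T(13)=-22151, T(14)=39542, T(15)=-71717, T(16)=128650, T(17)=-232542, T(18)=418125; answer 418125
Part 4: W3 = 418125; m = 4; total draws C(12,3) = 220; favorable C(4,2)*C(8,1) = 48; P = 12/55; answer 12/55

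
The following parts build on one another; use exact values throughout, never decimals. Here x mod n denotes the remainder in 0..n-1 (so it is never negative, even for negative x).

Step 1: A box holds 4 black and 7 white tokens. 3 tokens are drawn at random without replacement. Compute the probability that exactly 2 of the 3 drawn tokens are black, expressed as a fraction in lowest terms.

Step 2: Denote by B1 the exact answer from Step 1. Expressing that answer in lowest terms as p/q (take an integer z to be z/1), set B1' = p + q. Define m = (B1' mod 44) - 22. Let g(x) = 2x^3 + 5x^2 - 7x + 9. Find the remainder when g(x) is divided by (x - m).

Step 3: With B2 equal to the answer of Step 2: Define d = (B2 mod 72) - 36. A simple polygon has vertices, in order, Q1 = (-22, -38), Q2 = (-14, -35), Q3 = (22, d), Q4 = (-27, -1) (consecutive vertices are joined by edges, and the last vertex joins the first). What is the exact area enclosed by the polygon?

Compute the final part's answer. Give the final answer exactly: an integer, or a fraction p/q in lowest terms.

Step 1: total draws C(11,3) = 165; favorable C(4,2)*C(7,1) = 42; P = 14/55; answer 14/55
Step 2: B1 = 14/55; threaded value p + q = 69; m = 3; remainder = value at the root: 2*(3)^3 + 5*(3)^2 - 7*(3)^1 + 9 = (54) + (45) + (-21) + (9) = 87; answer 87
Step 3: B2 = 87; d = -21; cross terms: (-22*-35 - -14*-38)=238, (-14*-21 - 22*-35)=1064, (22*-1 - -27*-21)=-589, (-27*-38 - -22*-1)=1004; twice the area = |1717| = 1717; area = 1717/2; answer 1717/2

1717/2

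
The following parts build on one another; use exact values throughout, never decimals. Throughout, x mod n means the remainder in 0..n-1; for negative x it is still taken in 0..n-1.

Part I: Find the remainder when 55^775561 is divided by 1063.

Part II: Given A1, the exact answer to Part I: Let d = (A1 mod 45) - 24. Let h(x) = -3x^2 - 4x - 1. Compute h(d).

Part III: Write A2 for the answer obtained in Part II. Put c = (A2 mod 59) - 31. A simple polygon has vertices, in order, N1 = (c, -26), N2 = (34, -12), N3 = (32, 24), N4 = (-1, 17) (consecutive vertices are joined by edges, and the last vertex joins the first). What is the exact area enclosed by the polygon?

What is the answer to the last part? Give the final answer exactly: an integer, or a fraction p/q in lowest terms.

1049

Part I: squarings mod 1063: 55^1=55, 55^2=899, 55^4=321, 55^8=993, 55^16=648, 55^32=19, 55^64=361, 55^128=635, 55^256=348, 55^512=985, 55^1024=769, 55^2048=333, 55^4096=337, 55^8192=891, 55^16384=883, 55^32768=510, 55^65536=728, 55^131072=610, 55^262144=50, 55^524288=374; 55^775561 = 55^1 * 55^8 * 55^128 * 55^256 * 55^1024 * 55^4096 * 55^16384 * 55^32768 * 55^65536 * 55^131072 * 55^524288 = 250 (mod 1063); answer 250
Part II: A1 = 250; d = 1; -3*(1)^2 - 4*(1)^1 - 1 = (-3) + (-4) + (-1) = -8; answer -8
Part III: A2 = -8; c = 20; cross terms: (20*-12 - 34*-26)=644, (34*24 - 32*-12)=1200, (32*17 - -1*24)=568, (-1*-26 - 20*17)=-314; twice the area = |2098| = 2098; area = 1049; answer 1049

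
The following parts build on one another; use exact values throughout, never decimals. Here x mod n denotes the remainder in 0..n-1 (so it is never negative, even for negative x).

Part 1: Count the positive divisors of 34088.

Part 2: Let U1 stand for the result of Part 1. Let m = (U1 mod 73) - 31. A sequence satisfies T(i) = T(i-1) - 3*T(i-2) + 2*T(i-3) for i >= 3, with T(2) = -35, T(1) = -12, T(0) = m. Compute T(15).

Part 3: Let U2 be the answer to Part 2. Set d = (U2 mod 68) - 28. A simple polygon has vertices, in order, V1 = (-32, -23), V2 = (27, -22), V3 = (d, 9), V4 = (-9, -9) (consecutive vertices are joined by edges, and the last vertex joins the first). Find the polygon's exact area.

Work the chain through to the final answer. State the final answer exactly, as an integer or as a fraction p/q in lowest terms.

Part 1: 34088 = 2^3 * 4261; number of divisors = (3+1) * (1+1) = 8; answer 8
Part 2: U1 = 8; m = -23; T(3) = 1*(-35) - 3*(-12) + 2*(-23) = -45; iterating: T(3)=-45, T(4)=36, T(5)=101, T(6)=-97, T(7)=-328, T(8)=165, T(9)=955, T(10)=-196, T(11)=-2731, T(12)=-233, T(13)=7568, T(14)=2805, T(15)=-20365; answer -20365
Part 3: U2 = -20365; d = 7; cross terms: (-32*-22 - 27*-23)=1325, (27*9 - 7*-22)=397, (7*-9 - -9*9)=18, (-9*-23 - -32*-9)=-81; twice the area = |1659| = 1659; area = 1659/2; answer 1659/2

1659/2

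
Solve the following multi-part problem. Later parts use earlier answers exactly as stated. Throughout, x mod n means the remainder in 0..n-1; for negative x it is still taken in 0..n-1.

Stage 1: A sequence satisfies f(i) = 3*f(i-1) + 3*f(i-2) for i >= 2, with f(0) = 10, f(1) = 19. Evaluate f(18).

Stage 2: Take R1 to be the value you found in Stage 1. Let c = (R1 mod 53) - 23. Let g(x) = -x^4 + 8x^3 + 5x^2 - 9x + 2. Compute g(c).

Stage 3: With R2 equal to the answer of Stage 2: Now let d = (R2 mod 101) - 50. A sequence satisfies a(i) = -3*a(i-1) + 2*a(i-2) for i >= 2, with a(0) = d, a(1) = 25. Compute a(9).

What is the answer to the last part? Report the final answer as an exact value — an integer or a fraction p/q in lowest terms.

-68825

Stage 1: f(2) = 3*(19) + 3*(10) = 87; iterating: f(2)=87, f(3)=318, f(4)=1215, f(5)=4599, f(6)=17442, f(7)=66123, f(8)=250695, f(9)=950454, f(10)=3603447, f(11)=13661703, f(12)=51795450, f(13)=196371459, f(14)=744500727, f(15)=2822616558, f(16)=10701351855, f(17)=40571905239, f(18)=153819771282; answer 153819771282
Stage 2: R1 = 153819771282; c = 4; -1*(4)^4 + 8*(4)^3 + 5*(4)^2 - 9*(4)^1 + 2 = (-256) + (512) + (80) + (-36) + (2) = 302; answer 302
Stage 3: R2 = 302; d = 50; a(2) = -3*(25) + 2*(50) = 25; iterating: a(2)=25, a(3)=-25, a(4)=125, a(5)=-425, a(6)=1525, a(7)=-5425, a(8)=19325, a(9)=-68825; answer -68825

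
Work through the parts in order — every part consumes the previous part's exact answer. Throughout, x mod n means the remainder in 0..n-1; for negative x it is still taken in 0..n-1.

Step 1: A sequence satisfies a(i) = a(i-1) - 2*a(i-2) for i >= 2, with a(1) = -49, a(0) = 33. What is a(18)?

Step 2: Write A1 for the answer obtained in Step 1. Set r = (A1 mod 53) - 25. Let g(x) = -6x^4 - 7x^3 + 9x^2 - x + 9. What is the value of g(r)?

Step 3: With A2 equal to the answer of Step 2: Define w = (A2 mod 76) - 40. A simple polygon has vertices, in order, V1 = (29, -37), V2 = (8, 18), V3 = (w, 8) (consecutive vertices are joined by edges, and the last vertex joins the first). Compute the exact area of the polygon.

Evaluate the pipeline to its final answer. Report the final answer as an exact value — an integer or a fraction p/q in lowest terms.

335

Step 1: a(2) = 1*(-49) - 2*(33) = -115; iterating: a(2)=-115, a(3)=-17, a(4)=213, a(5)=247, a(6)=-179, a(7)=-673, a(8)=-315, a(9)=1031, a(10)=1661, a(11)=-401, a(12)=-3723, a(13)=-2921, a(14)=4525, a(15)=10367, a(16)=1317, a(17)=-19417, a(18)=-22051; answer -22051
Step 2: A1 = -22051; r = 25; -6*(25)^4 - 7*(25)^3 + 9*(25)^2 - 1*(25)^1 + 9 = (-2343750) + (-109375) + (5625) + (-25) + (9) = -2447516; answer -2447516
Step 3: A2 = -2447516; w = 24; cross terms: (29*18 - 8*-37)=818, (8*8 - 24*18)=-368, (24*-37 - 29*8)=-1120; twice the area = |-670| = 670; area = 335; answer 335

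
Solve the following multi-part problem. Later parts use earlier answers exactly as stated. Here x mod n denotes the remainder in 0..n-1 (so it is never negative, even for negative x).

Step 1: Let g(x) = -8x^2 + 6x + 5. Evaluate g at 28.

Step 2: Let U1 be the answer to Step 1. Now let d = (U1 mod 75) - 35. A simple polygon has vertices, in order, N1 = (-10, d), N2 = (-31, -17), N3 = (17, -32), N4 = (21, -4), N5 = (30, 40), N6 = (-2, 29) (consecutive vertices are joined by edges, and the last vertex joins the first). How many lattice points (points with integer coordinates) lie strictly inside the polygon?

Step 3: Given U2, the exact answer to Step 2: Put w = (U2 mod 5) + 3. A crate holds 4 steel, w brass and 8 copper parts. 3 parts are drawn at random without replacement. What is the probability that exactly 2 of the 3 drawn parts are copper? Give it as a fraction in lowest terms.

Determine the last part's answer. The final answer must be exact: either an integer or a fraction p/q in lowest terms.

Step 1: -8*(28)^2 + 6*(28)^1 + 5 = (-6272) + (168) + (5) = -6099; answer -6099
Step 2: U1 = -6099; d = 16; cross terms: (-10*-17 - -31*16)=666, (-31*-32 - 17*-17)=1281, (17*-4 - 21*-32)=604, (21*40 - 30*-4)=960, (30*29 - -2*40)=950, (-2*16 - -10*29)=258; twice the area = |4719| = 4719; area = 4719/2; boundary points = 3 + 3 + 4 + 1 + 1 + 1 = 13; strictly interior points = area - boundary/2 + 1 = 2354; answer 2354
Step 3: U2 = 2354; w = 7; total draws C(19,3) = 969; favorable C(8,2)*C(11,1) = 308; P = 308/969; answer 308/969

308/969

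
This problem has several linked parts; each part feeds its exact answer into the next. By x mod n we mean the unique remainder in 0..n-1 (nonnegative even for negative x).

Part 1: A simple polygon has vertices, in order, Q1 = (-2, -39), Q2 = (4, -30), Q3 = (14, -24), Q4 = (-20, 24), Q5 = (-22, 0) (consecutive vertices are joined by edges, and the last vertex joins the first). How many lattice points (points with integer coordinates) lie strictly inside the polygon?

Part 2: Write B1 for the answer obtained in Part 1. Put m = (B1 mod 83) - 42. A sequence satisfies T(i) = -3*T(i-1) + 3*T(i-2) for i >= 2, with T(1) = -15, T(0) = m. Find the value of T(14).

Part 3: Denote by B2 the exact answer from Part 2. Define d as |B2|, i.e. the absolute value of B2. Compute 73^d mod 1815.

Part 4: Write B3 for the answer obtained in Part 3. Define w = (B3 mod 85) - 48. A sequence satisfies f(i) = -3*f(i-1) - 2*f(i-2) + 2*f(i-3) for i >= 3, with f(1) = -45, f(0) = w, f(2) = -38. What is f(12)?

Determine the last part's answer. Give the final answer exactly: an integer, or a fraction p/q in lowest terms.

186988

Part 1: cross terms: (-2*-30 - 4*-39)=216, (4*-24 - 14*-30)=324, (14*24 - -20*-24)=-144, (-20*0 - -22*24)=528, (-22*-39 - -2*0)=858; twice the area = |1782| = 1782; area = 891; boundary points = 3 + 2 + 2 + 2 + 1 = 10; strictly interior points = area - boundary/2 + 1 = 887; answer 887
Part 2: B1 = 887; m = 15; T(2) = -3*(-15) + 3*(15) = 90; iterating: T(2)=90, T(3)=-315, T(4)=1215, T(5)=-4590, T(6)=17415, T(7)=-66015, T(8)=250290, T(9)=-948915, T(10)=3597615, T(11)=-13639590, T(12)=51711615, T(13)=-196053615, T(14)=743295690; answer 743295690
Part 3: B2 = 743295690; d = 743295690; squarings mod 1815: 73^1=73, 73^2=1699, 73^4=751, 73^8=1351, 73^16=1126, 73^32=1006, 73^64=1081, 73^128=1516, 73^256=466, 73^512=1171, 73^1024=916, 73^2048=526, 73^4096=796, 73^8192=181, 73^16384=91, 73^32768=1021, 73^65536=631, 73^131072=676, 73^262144=1411, 73^524288=1681, 73^1048576=1621, 73^2097152=1336, 73^4194304=751, 73^8388608=1351, 73^16777216=1126, 73^33554432=1006, 73^67108864=1081, 73^134217728=1516, 73^268435456=466, 73^536870912=1171; 73^743295690 = 73^2 * 73^8 * 73^64 * 73^128 * 73^512 * 73^2048 * 73^16384 * 73^32768 * 73^65536 * 73^262144 * 73^524288 * 73^4194304 * 73^67108864 * 73^134217728 * 73^536870912 = 1684 (mod 1815); answer 1684
Part 4: B3 = 1684; w = 21; f(3) = -3*(-38) - 2*(-45) + 2*(21) = 246; iterating: f(3)=246, f(4)=-752, f(5)=1688, f(6)=-3068, f(7)=4324, f(8)=-3460, f(9)=-4404, f(10)=28780, f(11)=-84452, f(12)=186988; answer 186988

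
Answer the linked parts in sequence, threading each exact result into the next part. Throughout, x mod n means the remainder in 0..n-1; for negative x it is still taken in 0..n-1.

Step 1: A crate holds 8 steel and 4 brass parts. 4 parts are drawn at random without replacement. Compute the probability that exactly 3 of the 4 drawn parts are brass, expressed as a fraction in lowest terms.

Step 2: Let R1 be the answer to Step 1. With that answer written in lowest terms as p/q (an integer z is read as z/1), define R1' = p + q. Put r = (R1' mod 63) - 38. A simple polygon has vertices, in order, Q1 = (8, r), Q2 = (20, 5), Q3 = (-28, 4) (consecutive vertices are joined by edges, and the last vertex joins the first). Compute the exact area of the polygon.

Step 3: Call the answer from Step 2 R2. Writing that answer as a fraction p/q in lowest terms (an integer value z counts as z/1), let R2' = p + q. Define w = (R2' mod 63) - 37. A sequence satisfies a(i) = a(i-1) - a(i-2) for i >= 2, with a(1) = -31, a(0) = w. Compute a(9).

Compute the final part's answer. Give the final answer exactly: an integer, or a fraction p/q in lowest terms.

3

Step 1: total draws C(12,4) = 495; favorable C(4,3)*C(8,1) = 32; P = 32/495; answer 32/495
Step 2: R1 = 32/495; threaded value p + q = 527; r = -15; cross terms: (8*5 - 20*-15)=340, (20*4 - -28*5)=220, (-28*-15 - 8*4)=388; twice the area = |948| = 948; area = 474; answer 474
Step 3: R2 = 474; threaded value p + q = 475; w = -3; a(2) = 1*(-31) - 1*(-3) = -28; iterating: a(2)=-28, a(3)=3, a(4)=31, a(5)=28, a(6)=-3, a(7)=-31, a(8)=-28, a(9)=3; answer 3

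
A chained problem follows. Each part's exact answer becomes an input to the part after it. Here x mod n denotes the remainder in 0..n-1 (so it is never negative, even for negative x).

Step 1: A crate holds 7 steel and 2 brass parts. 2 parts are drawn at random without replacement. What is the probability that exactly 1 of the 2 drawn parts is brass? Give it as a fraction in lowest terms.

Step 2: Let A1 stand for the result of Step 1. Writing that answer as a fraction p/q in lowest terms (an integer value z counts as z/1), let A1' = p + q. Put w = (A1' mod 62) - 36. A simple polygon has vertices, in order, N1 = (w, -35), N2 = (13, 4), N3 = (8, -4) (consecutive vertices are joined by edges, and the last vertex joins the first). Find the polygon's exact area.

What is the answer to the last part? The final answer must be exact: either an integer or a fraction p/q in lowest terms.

Step 1: total draws C(9,2) = 36; favorable C(2,1)*C(7,1) = 14; P = 7/18; answer 7/18
Step 2: A1 = 7/18; threaded value p + q = 25; w = -11; cross terms: (-11*4 - 13*-35)=411, (13*-4 - 8*4)=-84, (8*-35 - -11*-4)=-324; twice the area = |3| = 3; area = 3/2; answer 3/2

3/2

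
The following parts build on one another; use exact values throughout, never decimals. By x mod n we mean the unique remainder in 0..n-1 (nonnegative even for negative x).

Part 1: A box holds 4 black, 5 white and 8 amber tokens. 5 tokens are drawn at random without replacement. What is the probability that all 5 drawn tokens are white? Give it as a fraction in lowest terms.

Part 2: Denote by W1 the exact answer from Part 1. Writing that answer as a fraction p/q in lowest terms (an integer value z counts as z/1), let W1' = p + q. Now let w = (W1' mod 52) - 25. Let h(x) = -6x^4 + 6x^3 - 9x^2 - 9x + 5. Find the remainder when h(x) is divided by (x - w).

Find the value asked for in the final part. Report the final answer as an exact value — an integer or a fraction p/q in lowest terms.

Part 1: total draws C(17,5) = 6188; favorable C(5,5) = 1; P = 1/6188; answer 1/6188
Part 2: W1 = 1/6188; threaded value p + q = 6189; w = -24; remainder = value at the root: -6*(-24)^4 + 6*(-24)^3 - 9*(-24)^2 - 9*(-24)^1 + 5 = (-1990656) + (-82944) + (-5184) + (216) + (5) = -2078563; answer -2078563

-2078563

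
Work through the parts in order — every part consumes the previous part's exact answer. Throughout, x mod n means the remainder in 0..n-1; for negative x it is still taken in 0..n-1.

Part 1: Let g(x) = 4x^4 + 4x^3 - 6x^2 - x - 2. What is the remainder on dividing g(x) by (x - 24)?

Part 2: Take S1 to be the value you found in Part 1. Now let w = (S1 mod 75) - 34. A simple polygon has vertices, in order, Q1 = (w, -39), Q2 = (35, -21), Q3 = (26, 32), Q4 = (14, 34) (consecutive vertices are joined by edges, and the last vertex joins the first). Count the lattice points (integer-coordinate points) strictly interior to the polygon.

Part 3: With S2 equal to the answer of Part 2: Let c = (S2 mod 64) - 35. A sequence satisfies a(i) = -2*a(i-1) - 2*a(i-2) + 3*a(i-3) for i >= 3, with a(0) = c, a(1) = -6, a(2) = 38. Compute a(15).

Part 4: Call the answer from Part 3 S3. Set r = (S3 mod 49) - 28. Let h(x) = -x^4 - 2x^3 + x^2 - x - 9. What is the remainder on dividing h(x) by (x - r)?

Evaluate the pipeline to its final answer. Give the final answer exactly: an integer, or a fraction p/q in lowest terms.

-23994

Part 1: remainder = value at the root: 4*(24)^4 + 4*(24)^3 - 6*(24)^2 - 1*(24)^1 - 2 = (1327104) + (55296) + (-3456) + (-24) + (-2) = 1378918; answer 1378918
Part 2: S1 = 1378918; w = 9; cross terms: (9*-21 - 35*-39)=1176, (35*32 - 26*-21)=1666, (26*34 - 14*32)=436, (14*-39 - 9*34)=-852; twice the area = |2426| = 2426; area = 1213; boundary points = 2 + 1 + 2 + 1 = 6; strictly interior points = area - boundary/2 + 1 = 1211; answer 1211
Part 3: S2 = 1211; c = 24; a(3) = -2*(38) - 2*(-6) + 3*(24) = 8; iterating: a(3)=8, a(4)=-110, a(5)=318, a(6)=-392, a(7)=-182, a(8)=2102, a(9)=-5016, a(10)=5282, a(11)=5774, a(12)=-37160, a(13)=78618, a(14)=-65594, a(15)=-137528; answer -137528
Part 4: S3 = -137528; r = -13; remainder = value at the root: -1*(-13)^4 - 2*(-13)^3 + 1*(-13)^2 - 1*(-13)^1 - 9 = (-28561) + (4394) + (169) + (13) + (-9) = -23994; answer -23994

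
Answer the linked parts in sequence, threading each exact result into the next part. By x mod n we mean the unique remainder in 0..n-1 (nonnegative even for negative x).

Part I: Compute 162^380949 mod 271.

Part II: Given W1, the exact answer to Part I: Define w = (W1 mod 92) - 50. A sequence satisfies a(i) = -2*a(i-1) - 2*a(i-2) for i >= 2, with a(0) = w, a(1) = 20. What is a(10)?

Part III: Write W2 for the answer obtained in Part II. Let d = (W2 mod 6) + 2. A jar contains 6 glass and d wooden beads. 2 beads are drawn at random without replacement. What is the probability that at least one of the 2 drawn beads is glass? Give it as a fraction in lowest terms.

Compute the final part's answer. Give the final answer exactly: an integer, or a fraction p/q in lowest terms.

27/28

Part I: squarings mod 271: 162^1=162, 162^2=228, 162^4=223, 162^8=136, 162^16=68, 162^32=17, 162^64=18, 162^128=53, 162^256=99, 162^512=45, 162^1024=128, 162^2048=124, 162^4096=200, 162^8192=163, 162^16384=11, 162^32768=121, 162^65536=7, 162^131072=49, 162^262144=233; 162^380949 = 162^1 * 162^4 * 162^16 * 162^4096 * 162^16384 * 162^32768 * 162^65536 * 162^262144 = 98 (mod 271); answer 98
Part II: W1 = 98; w = -44; a(2) = -2*(20) - 2*(-44) = 48; iterating: a(2)=48, a(3)=-136, a(4)=176, a(5)=-80, a(6)=-192, a(7)=544, a(8)=-704, a(9)=320, a(10)=768; answer 768
Part III: W2 = 768; d = 2; total draws C(8,2) = 28; complement C(2,2) = 1; favorable 28 - 1 = 27; P = 27/28; answer 27/28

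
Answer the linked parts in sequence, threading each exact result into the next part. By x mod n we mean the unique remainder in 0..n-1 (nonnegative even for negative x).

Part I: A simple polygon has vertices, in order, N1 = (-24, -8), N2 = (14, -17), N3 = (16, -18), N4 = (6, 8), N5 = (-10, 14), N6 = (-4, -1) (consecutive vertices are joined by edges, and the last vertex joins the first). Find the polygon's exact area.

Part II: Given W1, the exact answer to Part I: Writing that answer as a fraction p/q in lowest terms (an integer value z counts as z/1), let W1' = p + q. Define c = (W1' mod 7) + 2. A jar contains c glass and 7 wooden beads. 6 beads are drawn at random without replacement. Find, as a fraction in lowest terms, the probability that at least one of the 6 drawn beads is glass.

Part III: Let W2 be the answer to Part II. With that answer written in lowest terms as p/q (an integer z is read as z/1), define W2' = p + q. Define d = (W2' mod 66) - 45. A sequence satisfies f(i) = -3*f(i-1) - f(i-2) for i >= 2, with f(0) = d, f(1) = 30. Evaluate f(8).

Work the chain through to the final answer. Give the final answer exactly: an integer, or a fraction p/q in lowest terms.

-34888

Part I: cross terms: (-24*-17 - 14*-8)=520, (14*-18 - 16*-17)=20, (16*8 - 6*-18)=236, (6*14 - -10*8)=164, (-10*-1 - -4*14)=66, (-4*-8 - -24*-1)=8; twice the area = |1014| = 1014; area = 507; answer 507
Part II: W1 = 507; threaded value p + q = 508; c = 6; total draws C(13,6) = 1716; complement C(7,6) = 7; favorable 1716 - 7 = 1709; P = 1709/1716; answer 1709/1716
Part III: W2 = 1709/1716; threaded value p + q = 3425; d = 14; f(2) = -3*(30) - 1*(14) = -104; iterating: f(2)=-104, f(3)=282, f(4)=-742, f(5)=1944, f(6)=-5090, f(7)=13326, f(8)=-34888; answer -34888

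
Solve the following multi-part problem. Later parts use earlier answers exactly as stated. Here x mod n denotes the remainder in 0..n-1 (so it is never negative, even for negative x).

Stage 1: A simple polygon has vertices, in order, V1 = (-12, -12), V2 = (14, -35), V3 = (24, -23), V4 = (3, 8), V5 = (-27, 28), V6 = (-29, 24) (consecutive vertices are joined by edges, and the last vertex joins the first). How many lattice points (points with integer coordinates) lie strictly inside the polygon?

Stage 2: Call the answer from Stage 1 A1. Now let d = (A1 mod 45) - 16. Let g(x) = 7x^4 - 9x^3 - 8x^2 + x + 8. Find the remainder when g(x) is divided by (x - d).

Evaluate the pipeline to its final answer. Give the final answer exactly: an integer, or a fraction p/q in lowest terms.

Stage 1: cross terms: (-12*-35 - 14*-12)=588, (14*-23 - 24*-35)=518, (24*8 - 3*-23)=261, (3*28 - -27*8)=300, (-27*24 - -29*28)=164, (-29*-12 - -12*24)=636; twice the area = |2467| = 2467; area = 2467/2; boundary points = 1 + 2 + 1 + 10 + 2 + 1 = 17; strictly interior points = area - boundary/2 + 1 = 1226; answer 1226
Stage 2: A1 = 1226; d = -5; remainder = value at the root: 7*(-5)^4 - 9*(-5)^3 - 8*(-5)^2 + 1*(-5)^1 + 8 = (4375) + (1125) + (-200) + (-5) + (8) = 5303; answer 5303

5303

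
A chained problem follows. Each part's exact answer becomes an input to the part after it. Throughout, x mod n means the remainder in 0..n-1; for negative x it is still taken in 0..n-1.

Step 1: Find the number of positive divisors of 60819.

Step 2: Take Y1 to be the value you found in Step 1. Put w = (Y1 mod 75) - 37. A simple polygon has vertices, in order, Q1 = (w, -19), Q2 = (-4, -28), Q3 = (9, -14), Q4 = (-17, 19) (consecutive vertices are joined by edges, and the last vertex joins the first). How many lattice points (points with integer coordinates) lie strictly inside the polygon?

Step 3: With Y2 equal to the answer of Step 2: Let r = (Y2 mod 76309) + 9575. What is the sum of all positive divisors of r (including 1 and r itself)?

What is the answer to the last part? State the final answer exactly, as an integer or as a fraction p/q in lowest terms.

Step 1: 60819 = 3 * 11 * 19 * 97; number of divisors = (1+1) * (1+1) * (1+1) * (1+1) = 16; answer 16
Step 2: Y1 = 16; w = -21; cross terms: (-21*-28 - -4*-19)=512, (-4*-14 - 9*-28)=308, (9*19 - -17*-14)=-67, (-17*-19 - -21*19)=722; twice the area = |1475| = 1475; area = 1475/2; boundary points = 1 + 1 + 1 + 2 = 5; strictly interior points = area - boundary/2 + 1 = 736; answer 736
Step 3: Y2 = 736; r = 10311; 10311 = 3 * 7 * 491; sigma = (1 + 3) * (1 + 7) * (1 + 491) = 4 * 8 * 492 = 15744; answer 15744

15744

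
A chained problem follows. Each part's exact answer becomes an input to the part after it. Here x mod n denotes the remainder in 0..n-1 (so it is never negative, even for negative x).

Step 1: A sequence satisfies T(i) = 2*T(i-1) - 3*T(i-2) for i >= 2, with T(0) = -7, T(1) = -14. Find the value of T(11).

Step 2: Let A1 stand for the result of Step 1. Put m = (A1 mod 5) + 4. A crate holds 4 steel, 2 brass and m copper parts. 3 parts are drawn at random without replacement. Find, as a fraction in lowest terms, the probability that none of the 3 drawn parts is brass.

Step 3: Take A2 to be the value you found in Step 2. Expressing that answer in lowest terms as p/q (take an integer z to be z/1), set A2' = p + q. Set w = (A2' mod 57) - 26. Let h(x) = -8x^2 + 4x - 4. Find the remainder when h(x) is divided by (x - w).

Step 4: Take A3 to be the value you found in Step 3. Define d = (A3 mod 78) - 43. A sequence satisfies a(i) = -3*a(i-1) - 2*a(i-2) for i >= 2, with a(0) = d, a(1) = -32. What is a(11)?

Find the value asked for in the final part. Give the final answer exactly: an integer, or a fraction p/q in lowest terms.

Step 1: T(2) = 2*(-14) - 3*(-7) = -7; iterating: T(2)=-7, T(3)=28, T(4)=77, T(5)=70, T(6)=-91, T(7)=-392, T(8)=-511, T(9)=154, T(10)=1841, T(11)=3220; answer 3220
Step 2: A1 = 3220; m = 4; total draws C(10,3) = 120; favorable C(8,3) = 56; P = 7/15; answer 7/15
Step 3: A2 = 7/15; threaded value p + q = 22; w = -4; remainder = value at the root: -8*(-4)^2 + 4*(-4)^1 - 4 = (-128) + (-16) + (-4) = -148; answer -148
Step 4: A3 = -148; d = -35; a(2) = -3*(-32) - 2*(-35) = 166; iterating: a(2)=166, a(3)=-434, a(4)=970, a(5)=-2042, a(6)=4186, a(7)=-8474, a(8)=17050, a(9)=-34202, a(10)=68506, a(11)=-137114; answer -137114

-137114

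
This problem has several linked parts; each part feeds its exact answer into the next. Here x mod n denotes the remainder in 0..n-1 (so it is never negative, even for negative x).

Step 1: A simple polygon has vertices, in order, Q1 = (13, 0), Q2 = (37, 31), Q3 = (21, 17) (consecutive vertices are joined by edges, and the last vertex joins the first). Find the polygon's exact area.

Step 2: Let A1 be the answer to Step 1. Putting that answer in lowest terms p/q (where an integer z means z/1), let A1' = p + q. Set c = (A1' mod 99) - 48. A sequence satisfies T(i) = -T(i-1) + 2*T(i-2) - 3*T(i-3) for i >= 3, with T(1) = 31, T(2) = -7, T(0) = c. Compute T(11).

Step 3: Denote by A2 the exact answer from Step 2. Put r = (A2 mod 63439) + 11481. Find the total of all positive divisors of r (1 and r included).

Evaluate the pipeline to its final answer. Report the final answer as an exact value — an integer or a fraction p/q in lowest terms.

51840

Step 1: cross terms: (13*31 - 37*0)=403, (37*17 - 21*31)=-22, (21*0 - 13*17)=-221; twice the area = |160| = 160; area = 80; answer 80
Step 2: A1 = 80; threaded value p + q = 81; c = 33; T(3) = -1*(-7) + 2*(31) - 3*(33) = -30; iterating: T(3)=-30, T(4)=-77, T(5)=38, T(6)=-102, T(7)=409, T(8)=-727, T(9)=1851, T(10)=-4532, T(11)=10415; answer 10415
Step 3: A2 = 10415; r = 21896; 21896 = 2^3 * 7 * 17 * 23; sigma = (1 + 2 + 4 + 8) * (1 + 7) * (1 + 17) * (1 + 23) = 15 * 8 * 18 * 24 = 51840; answer 51840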